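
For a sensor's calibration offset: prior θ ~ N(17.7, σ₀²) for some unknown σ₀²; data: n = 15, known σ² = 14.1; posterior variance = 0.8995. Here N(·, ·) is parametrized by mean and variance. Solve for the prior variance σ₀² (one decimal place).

σ₀² = 20.9

For the Normal–Normal model with known σ², precisions add: τ_n = τ₀ + n/σ².
So 1/σ₀² = 1/0.8995 − 15/14.1 = 1.111729 − 1.063830 = 0.047899.
Hence σ₀² = 1/0.047899 ≈ 20.9.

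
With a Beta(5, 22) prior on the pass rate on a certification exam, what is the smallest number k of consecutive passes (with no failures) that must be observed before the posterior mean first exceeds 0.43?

k = 12

After k passes and 0 failures the posterior is Beta(5+k, 22), with mean (5+k)/(5+22+k).
Set (5+k)/(27+k) > 0.43 and solve: k > (0.43·27 − 5)/(1 − 0.43) = 11.596.
The smallest integer exceeding 11.596 is 12.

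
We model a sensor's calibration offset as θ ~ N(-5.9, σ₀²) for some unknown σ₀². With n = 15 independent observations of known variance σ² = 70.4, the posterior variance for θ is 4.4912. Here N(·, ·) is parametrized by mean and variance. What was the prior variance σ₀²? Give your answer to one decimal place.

For the Normal–Normal model with known σ², precisions add: τ_n = τ₀ + n/σ².
So 1/σ₀² = 1/4.4912 − 15/70.4 = 0.222658 − 0.213068 = 0.009590.
Hence σ₀² = 1/0.009590 ≈ 104.3.

σ₀² = 104.3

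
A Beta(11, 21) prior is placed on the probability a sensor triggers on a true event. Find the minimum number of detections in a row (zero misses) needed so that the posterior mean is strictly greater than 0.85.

After k detections and 0 misses the posterior is Beta(11+k, 21), with mean (11+k)/(11+21+k).
Set (11+k)/(32+k) > 0.85 and solve: k > (0.85·32 − 11)/(1 − 0.85) = 108.000.
The smallest integer exceeding 108.000 is 109.

k = 109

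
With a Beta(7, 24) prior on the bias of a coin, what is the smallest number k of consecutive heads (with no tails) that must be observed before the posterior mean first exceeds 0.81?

After k heads and 0 tails the posterior is Beta(7+k, 24), with mean (7+k)/(7+24+k).
Set (7+k)/(31+k) > 0.81 and solve: k > (0.81·31 − 7)/(1 − 0.81) = 95.316.
The smallest integer exceeding 95.316 is 96, and checking k=96: (103)/(127) = 0.8110 > 0.81.

k = 96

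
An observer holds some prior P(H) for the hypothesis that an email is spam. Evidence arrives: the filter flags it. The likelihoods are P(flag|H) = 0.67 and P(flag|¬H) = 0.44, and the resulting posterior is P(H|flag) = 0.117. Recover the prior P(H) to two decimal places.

In odds form, posterior odds = prior odds × likelihood ratio, so prior odds = posterior odds ÷ LR.
Posterior odds = 0.117/(1−0.117) = 0.1325. LR = 0.67/0.44 = 1.5227.
Prior odds = 0.1325/1.5227 = 0.0870, so P(H) = 0.0870/(1+0.0870) ≈ 0.08.

P(H) = 0.08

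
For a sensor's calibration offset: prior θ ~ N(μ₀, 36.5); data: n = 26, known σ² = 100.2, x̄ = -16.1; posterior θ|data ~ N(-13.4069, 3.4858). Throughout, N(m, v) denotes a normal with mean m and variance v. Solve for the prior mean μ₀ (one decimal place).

The posterior mean is a precision-weighted average: μ_n = (τ₀μ₀ + τ_data·x̄)/(τ₀+τ_data), with τ₀=1/σ₀² and τ_data=n/σ².
Here τ₀ = 1/36.5 = 0.027397 and τ_data = 26/100.2 = 0.259481, so τ_n = 0.286878.
Rearranging for μ₀: μ₀ = (μ_n·τ_n − τ_data·x̄)/τ₀ = (-13.4069·0.286878 − 0.259481·-16.1) / 0.027397 = 0.331499/0.027397 ≈ 12.1.

μ₀ = 12.1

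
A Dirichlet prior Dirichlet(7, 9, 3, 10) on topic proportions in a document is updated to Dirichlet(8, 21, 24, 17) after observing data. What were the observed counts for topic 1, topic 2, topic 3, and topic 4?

counts (1, 12, 21, 7)

For a Dirichlet(α) prior with multinomial counts c, the posterior is Dirichlet(α + c) componentwise.
Counts are posterior − prior componentwise: 8−7=1, 21−9=12, 24−3=21, 17−10=7.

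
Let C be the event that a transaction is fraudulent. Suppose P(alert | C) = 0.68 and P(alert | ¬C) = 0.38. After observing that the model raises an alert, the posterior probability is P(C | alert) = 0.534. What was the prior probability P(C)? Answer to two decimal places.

Bayes' rule in odds form gives O(C|E) = O(C)·[P(E|C)/P(E|¬C)], hence O(C) = O(C|E)/LR.
Posterior odds = 0.534/(1−0.534) = 1.1459. LR = 0.68/0.38 = 1.7895.
Prior odds = 1.1459/1.7895 = 0.6403, so P(C) = 0.6403/(1+0.6403) ≈ 0.39.

P(C) = 0.39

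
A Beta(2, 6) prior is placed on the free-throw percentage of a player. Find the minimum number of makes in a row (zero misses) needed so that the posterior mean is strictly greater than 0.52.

After k makes and 0 misses the posterior is Beta(2+k, 6), with mean (2+k)/(2+6+k).
Set (2+k)/(8+k) > 0.52 and solve: k > (0.52·8 − 2)/(1 − 0.52) = 4.500.
The smallest integer exceeding 4.500 is 5, and checking k=5: (7)/(13) = 0.5385 > 0.52.

k = 5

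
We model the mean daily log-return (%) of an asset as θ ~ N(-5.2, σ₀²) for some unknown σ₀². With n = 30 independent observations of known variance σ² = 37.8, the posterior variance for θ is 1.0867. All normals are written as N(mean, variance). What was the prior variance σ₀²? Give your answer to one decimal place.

Posterior precision equals prior precision plus data precision: 1/σ_n² = 1/σ₀² + n/σ².
So 1/σ₀² = 1/1.0867 − 30/37.8 = 0.920217 − 0.793651 = 0.126566.
Hence σ₀² = 1/0.126566 ≈ 7.9.

σ₀² = 7.9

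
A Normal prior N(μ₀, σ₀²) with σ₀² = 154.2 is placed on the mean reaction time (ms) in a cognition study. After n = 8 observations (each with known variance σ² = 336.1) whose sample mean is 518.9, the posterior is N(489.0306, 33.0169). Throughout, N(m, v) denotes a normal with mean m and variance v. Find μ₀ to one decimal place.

μ₀ = 379.4

The posterior mean is a precision-weighted average: μ_n = (τ₀μ₀ + τ_data·x̄)/(τ₀+τ_data), with τ₀=1/σ₀² and τ_data=n/σ².
Here τ₀ = 1/154.2 = 0.006485 and τ_data = 8/336.1 = 0.023802, so τ_n = 0.030287.
Rearranging for μ₀: μ₀ = (μ_n·τ_n − τ_data·x̄)/τ₀ = (489.0306·0.030287 − 0.023802·518.9) / 0.006485 = 2.460412/0.006485 ≈ 379.4.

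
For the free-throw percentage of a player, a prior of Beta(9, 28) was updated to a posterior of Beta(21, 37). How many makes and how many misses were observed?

Under Beta–binomial conjugacy the posterior parameters are (a+s, b+f).
Match parameters: s=21−9=12, f=37−28=9.

12 makes and 9 misses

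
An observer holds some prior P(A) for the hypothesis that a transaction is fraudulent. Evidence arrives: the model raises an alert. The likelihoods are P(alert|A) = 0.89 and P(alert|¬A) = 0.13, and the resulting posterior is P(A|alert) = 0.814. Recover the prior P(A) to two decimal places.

P(A) = 0.39

In odds form, posterior odds = prior odds × likelihood ratio, so prior odds = posterior odds ÷ LR.
Posterior odds = 0.814/(1−0.814) = 4.3763. LR = 0.89/0.13 = 6.8462.
Prior odds = 4.3763/6.8462 = 0.6392, so P(A) = 0.6392/(1+0.6392) ≈ 0.39.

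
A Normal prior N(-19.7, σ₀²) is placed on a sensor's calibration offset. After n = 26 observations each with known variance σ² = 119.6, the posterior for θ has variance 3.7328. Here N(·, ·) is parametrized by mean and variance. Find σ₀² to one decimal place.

σ₀² = 19.8

Posterior precision equals prior precision plus data precision: 1/σ_n² = 1/σ₀² + n/σ².
So 1/σ₀² = 1/3.7328 − 26/119.6 = 0.267895 − 0.217391 = 0.050504.
Hence σ₀² = 1/0.050504 ≈ 19.8.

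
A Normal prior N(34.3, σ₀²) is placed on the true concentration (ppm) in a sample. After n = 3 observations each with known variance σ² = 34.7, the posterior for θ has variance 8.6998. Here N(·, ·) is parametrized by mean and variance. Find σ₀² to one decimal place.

σ₀² = 35.1

Posterior precision equals prior precision plus data precision: 1/σ_n² = 1/σ₀² + n/σ².
So 1/σ₀² = 1/8.6998 − 3/34.7 = 0.114945 − 0.086455 = 0.028490.
Hence σ₀² = 1/0.028490 ≈ 35.1.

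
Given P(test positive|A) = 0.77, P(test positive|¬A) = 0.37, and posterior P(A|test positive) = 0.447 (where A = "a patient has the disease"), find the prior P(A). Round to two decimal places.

P(A) = 0.28

In odds form, posterior odds = prior odds × likelihood ratio, so prior odds = posterior odds ÷ LR.
Posterior odds = 0.447/(1−0.447) = 0.8083. LR = 0.77/0.37 = 2.0811.
Prior odds = 0.8083/2.0811 = 0.3884, so P(A) = 0.3884/(1+0.3884) ≈ 0.28.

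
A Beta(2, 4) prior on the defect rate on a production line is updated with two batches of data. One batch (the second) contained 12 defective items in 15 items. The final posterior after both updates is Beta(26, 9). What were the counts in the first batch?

Sequential conjugate updates are equivalent to a single update on the pooled data, so total successes = posterior α − prior α and total failures = posterior β − prior β.
Total across both batches: 26−2=24 defective items, 9−4=5 good items.
Subtract the second batch: 24−12=12 defective items and 5−3=2 good items.

12 defective items and 2 good items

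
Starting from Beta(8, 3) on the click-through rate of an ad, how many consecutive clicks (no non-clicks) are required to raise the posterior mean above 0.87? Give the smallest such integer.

k = 13

After k clicks and 0 non-clicks the posterior is Beta(8+k, 3), with mean (8+k)/(8+3+k).
Set (8+k)/(11+k) > 0.87 and solve: k > (0.87·11 − 8)/(1 − 0.87) = 12.077.
The smallest integer exceeding 12.077 is 13, and checking k=13: (21)/(24) = 0.8750 > 0.87.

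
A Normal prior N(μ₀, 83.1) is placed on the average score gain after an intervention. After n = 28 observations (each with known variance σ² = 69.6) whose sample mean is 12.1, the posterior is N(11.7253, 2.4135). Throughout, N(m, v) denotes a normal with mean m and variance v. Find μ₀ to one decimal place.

With known observation variance, the Normal–Normal posterior has precision τ_n = τ₀ + n/σ² and mean μ_n = (τ₀μ₀ + (n/σ²)x̄)/τ_n.
Here τ₀ = 1/83.1 = 0.012034 and τ_data = 28/69.6 = 0.402299, so τ_n = 0.414333.
Rearranging for μ₀: μ₀ = (μ_n·τ_n − τ_data·x̄)/τ₀ = (11.7253·0.414333 − 0.402299·12.1) / 0.012034 = -0.009639/0.012034 ≈ -0.8.

μ₀ = -0.8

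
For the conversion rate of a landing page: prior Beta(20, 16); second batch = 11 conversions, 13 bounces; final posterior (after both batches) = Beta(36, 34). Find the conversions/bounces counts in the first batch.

Because Beta–binomial updating is additive in the counts, the combined data contributed (α_post−α_prior, β_post−β_prior) successes and failures.
Total across both batches: 36−20=16 conversions, 34−16=18 bounces.
Subtract the second batch: 16−11=5 conversions and 18−13=5 bounces.

5 conversions and 5 bounces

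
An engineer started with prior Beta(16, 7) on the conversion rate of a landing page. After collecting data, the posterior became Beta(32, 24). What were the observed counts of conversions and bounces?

16 conversions and 17 bounces

A Beta(a, b) prior with s successes and f failures in binomial data gives a Beta(a+s, b+f) posterior.
So s = 32 − 16 = 16 and f = 24 − 7 = 17.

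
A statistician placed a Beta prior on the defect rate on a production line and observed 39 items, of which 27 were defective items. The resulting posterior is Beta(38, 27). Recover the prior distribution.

Under Beta–binomial conjugacy the posterior parameters are (a+s, b+f).
Subtract the data counts: 38−27=11, 27−12=15.

Beta(11, 15)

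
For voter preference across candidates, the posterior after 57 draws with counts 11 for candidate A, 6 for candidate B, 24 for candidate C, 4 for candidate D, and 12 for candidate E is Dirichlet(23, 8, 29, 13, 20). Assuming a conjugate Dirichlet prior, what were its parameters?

Dirichlet(12, 2, 5, 9, 8)

For a Dirichlet(α) prior with multinomial counts c, the posterior is Dirichlet(α + c) componentwise.
Subtract each count from the matching posterior parameter: 23−11=12, 8−6=2, 29−24=5, 13−4=9, 20−12=8.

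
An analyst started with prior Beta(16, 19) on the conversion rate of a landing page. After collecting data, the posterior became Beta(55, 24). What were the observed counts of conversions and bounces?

39 conversions and 5 bounces

Under Beta–binomial conjugacy the posterior parameters are (a+s, b+f).
So s = 55 − 16 = 39 and f = 24 − 19 = 5.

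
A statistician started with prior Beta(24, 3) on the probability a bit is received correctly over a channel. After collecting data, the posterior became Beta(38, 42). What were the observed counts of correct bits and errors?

14 correct bits and 39 errors

Under Beta–binomial conjugacy the posterior parameters are (α+s, β+f).
Match parameters: s=38−24=14, f=42−3=39.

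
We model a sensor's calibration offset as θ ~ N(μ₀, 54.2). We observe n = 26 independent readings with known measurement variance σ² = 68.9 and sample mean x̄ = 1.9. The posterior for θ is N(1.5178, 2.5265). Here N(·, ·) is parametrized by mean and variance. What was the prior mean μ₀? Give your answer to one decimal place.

With known observation variance, the Normal–Normal posterior has precision τ_n = τ₀ + n/σ² and mean μ_n = (τ₀μ₀ + (n/σ²)x̄)/τ_n.
Here τ₀ = 1/54.2 = 0.018450 and τ_data = 26/68.9 = 0.377358, so τ_n = 0.395808.
Rearranging for μ₀: μ₀ = (μ_n·τ_n − τ_data·x̄)/τ₀ = (1.5178·0.395808 − 0.377358·1.9) / 0.018450 = -0.116223/0.018450 ≈ -6.3.

μ₀ = -6.3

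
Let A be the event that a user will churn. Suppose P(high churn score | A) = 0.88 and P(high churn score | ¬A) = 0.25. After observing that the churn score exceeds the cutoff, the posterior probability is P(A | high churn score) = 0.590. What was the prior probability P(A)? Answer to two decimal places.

P(A) = 0.29

In odds form, posterior odds = prior odds × likelihood ratio, so prior odds = posterior odds ÷ LR.
Posterior odds = 0.590/(1−0.590) = 1.4390. LR = 0.88/0.25 = 3.5200.
Prior odds = 1.4390/3.5200 = 0.4088, so P(A) = 0.4088/(1+0.4088) ≈ 0.29.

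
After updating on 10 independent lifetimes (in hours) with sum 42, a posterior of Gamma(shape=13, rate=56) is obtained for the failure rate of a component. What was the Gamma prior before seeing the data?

Gamma–exponential conjugacy: posterior shape = α + n, posterior rate = β + Σtᵢ.
So α = 13 − 10 = 3 and β = 56 − 42 = 14.

Gamma(shape=3, rate=14)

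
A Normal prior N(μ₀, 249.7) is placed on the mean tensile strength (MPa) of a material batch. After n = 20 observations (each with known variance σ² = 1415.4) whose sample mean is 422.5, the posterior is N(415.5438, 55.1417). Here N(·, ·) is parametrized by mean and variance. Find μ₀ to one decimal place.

The posterior mean is a precision-weighted average: μ_n = (τ₀μ₀ + τ_data·x̄)/(τ₀+τ_data), with τ₀=1/σ₀² and τ_data=n/σ².
Here τ₀ = 1/249.7 = 0.004005 and τ_data = 20/1415.4 = 0.014130, so τ_n = 0.018135.
Rearranging for μ₀: μ₀ = (μ_n·τ_n − τ_data·x̄)/τ₀ = (415.5438·0.018135 − 0.014130·422.5) / 0.004005 = 1.565962/0.004005 ≈ 391.0.

μ₀ = 391.0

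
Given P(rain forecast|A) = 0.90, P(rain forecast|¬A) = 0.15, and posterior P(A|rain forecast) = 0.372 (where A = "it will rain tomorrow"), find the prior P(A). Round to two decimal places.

Bayes' rule in odds form gives O(A|E) = O(A)·[P(E|A)/P(E|¬A)], hence O(A) = O(A|E)/LR.
Posterior odds = 0.372/(1−0.372) = 0.5924. LR = 0.90/0.15 = 6.0000.
Prior odds = 0.5924/6.0000 = 0.0987, so P(A) = 0.0987/(1+0.0987) ≈ 0.09.

P(A) = 0.09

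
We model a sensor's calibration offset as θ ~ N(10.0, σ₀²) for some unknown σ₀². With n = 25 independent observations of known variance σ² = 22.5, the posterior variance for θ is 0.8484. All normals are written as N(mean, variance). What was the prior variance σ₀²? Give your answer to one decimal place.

For the Normal–Normal model with known σ², precisions add: τ_n = τ₀ + n/σ².
So 1/σ₀² = 1/0.8484 − 25/22.5 = 1.178689 − 1.111111 = 0.067578.
Hence σ₀² = 1/0.067578 ≈ 14.8.

σ₀² = 14.8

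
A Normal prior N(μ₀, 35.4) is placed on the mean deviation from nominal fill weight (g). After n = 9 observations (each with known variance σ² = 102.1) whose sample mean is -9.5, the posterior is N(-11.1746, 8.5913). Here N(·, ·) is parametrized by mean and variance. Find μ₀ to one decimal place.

The posterior mean is a precision-weighted average: μ_n = (τ₀μ₀ + τ_data·x̄)/(τ₀+τ_data), with τ₀=1/σ₀² and τ_data=n/σ².
Here τ₀ = 1/35.4 = 0.028249 and τ_data = 9/102.1 = 0.088149, so τ_n = 0.116398.
Rearranging for μ₀: μ₀ = (μ_n·τ_n − τ_data·x̄)/τ₀ = (-11.1746·0.116398 − 0.088149·-9.5) / 0.028249 = -0.463286/0.028249 ≈ -16.4.

μ₀ = -16.4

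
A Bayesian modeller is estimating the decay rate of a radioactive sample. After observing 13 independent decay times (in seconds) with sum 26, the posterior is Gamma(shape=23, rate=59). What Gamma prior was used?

For an exponential likelihood with a Gamma(α, β) prior on the rate, n observations with total T give posterior Gamma(α+n, β+T).
So α = 23 − 13 = 10 and β = 59 − 26 = 33.

Gamma(shape=10, rate=33)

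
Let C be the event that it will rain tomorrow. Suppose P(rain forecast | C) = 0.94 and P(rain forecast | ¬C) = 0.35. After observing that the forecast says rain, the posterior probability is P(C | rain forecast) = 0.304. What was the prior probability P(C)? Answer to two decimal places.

In odds form, posterior odds = prior odds × likelihood ratio, so prior odds = posterior odds ÷ LR.
Posterior odds = 0.304/(1−0.304) = 0.4368. LR = 0.94/0.35 = 2.6857.
Prior odds = 0.4368/2.6857 = 0.1626, so P(C) = 0.1626/(1+0.1626) ≈ 0.14.

P(C) = 0.14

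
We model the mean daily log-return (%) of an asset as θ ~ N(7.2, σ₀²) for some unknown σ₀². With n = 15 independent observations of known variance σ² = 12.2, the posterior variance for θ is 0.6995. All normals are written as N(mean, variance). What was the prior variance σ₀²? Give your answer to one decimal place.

σ₀² = 5.0

For the Normal–Normal model with known σ², precisions add: τ_n = τ₀ + n/σ².
So 1/σ₀² = 1/0.6995 − 15/12.2 = 1.429593 − 1.229508 = 0.200085.
Hence σ₀² = 1/0.200085 ≈ 5.0.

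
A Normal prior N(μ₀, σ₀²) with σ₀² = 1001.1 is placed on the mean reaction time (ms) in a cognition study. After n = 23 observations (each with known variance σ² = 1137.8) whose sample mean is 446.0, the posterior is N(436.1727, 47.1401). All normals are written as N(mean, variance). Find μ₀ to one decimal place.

μ₀ = 237.3

With known observation variance, the Normal–Normal posterior has precision τ_n = τ₀ + n/σ² and mean μ_n = (τ₀μ₀ + (n/σ²)x̄)/τ_n.
Here τ₀ = 1/1001.1 = 0.000999 and τ_data = 23/1137.8 = 0.020214, so τ_n = 0.021213.
Rearranging for μ₀: μ₀ = (μ_n·τ_n − τ_data·x̄)/τ₀ = (436.1727·0.021213 − 0.020214·446.0) / 0.000999 = 0.237087/0.000999 ≈ 237.3.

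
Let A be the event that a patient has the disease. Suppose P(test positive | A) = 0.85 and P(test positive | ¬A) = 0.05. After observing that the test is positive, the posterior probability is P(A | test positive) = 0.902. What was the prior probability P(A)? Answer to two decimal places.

P(A) = 0.35

In odds form, posterior odds = prior odds × likelihood ratio, so prior odds = posterior odds ÷ LR.
Posterior odds = 0.902/(1−0.902) = 9.2041. LR = 0.85/0.05 = 17.0000.
Prior odds = 9.2041/17.0000 = 0.5414, so P(A) = 0.5414/(1+0.5414) ≈ 0.35.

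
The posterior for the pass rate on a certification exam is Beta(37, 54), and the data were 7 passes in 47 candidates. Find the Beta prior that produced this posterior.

A Beta(α, β) prior with s successes and f failures in binomial data gives a Beta(α+s, β+f) posterior.
Subtract the data counts: 37−7=30, 54−40=14.

Beta(30, 14)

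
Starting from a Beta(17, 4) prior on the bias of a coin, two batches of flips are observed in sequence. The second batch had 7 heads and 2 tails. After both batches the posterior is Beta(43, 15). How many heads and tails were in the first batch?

19 heads and 9 tails

Because Beta–binomial updating is additive in the counts, the combined data contributed (α_post−α_prior, β_post−β_prior) successes and failures.
Total across both batches: 43−17=26 heads, 15−4=11 tails.
Subtract the second batch: 26−7=19 heads and 11−2=9 tails.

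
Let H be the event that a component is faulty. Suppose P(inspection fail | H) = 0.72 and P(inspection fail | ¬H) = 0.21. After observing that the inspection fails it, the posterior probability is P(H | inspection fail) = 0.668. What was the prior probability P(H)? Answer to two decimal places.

P(H) = 0.37

Bayes' rule in odds form gives O(H|E) = O(H)·[P(E|H)/P(E|¬H)], hence O(H) = O(H|E)/LR.
Posterior odds = 0.668/(1−0.668) = 2.0120. LR = 0.72/0.21 = 3.4286.
Prior odds = 2.0120/3.4286 = 0.5868, so P(H) = 0.5868/(1+0.5868) ≈ 0.37.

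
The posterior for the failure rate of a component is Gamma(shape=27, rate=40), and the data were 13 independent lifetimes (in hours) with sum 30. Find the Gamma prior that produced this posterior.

Gamma(shape=14, rate=10)

For an exponential likelihood with a Gamma(α, β) prior on the rate, n observations with total T give posterior Gamma(α+n, β+T).
So α = 27 − 13 = 14 and β = 40 − 30 = 10.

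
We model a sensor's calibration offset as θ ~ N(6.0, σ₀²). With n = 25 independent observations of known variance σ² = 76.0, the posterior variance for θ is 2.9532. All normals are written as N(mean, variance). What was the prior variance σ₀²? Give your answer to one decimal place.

For the Normal–Normal model with known σ², precisions add: τ_n = τ₀ + n/σ².
So 1/σ₀² = 1/2.9532 − 25/76.0 = 0.338616 − 0.328947 = 0.009669.
Hence σ₀² = 1/0.009669 ≈ 103.4.

σ₀² = 103.4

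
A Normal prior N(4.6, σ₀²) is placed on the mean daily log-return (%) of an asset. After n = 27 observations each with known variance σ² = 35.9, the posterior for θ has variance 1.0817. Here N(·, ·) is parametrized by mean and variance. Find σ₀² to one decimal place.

For the Normal–Normal model with known σ², precisions add: τ_n = τ₀ + n/σ².
So 1/σ₀² = 1/1.0817 − 27/35.9 = 0.924471 − 0.752089 = 0.172382.
Hence σ₀² = 1/0.172382 ≈ 5.8.

σ₀² = 5.8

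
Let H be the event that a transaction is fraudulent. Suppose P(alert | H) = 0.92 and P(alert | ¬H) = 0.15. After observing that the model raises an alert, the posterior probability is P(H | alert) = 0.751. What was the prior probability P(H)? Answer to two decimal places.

P(H) = 0.33

In odds form, posterior odds = prior odds × likelihood ratio, so prior odds = posterior odds ÷ LR.
Posterior odds = 0.751/(1−0.751) = 3.0161. LR = 0.92/0.15 = 6.1333.
Prior odds = 3.0161/6.1333 = 0.4918, so P(H) = 0.4918/(1+0.4918) ≈ 0.33.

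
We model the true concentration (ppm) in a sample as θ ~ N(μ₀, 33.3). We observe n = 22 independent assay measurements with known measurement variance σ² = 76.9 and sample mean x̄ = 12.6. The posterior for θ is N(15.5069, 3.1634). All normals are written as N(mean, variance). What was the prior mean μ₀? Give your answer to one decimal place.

μ₀ = 43.2

With known observation variance, the Normal–Normal posterior has precision τ_n = τ₀ + n/σ² and mean μ_n = (τ₀μ₀ + (n/σ²)x̄)/τ_n.
Here τ₀ = 1/33.3 = 0.030030 and τ_data = 22/76.9 = 0.286086, so τ_n = 0.316116.
Rearranging for μ₀: μ₀ = (μ_n·τ_n − τ_data·x̄)/τ₀ = (15.5069·0.316116 − 0.286086·12.6) / 0.030030 = 1.297296/0.030030 ≈ 43.2.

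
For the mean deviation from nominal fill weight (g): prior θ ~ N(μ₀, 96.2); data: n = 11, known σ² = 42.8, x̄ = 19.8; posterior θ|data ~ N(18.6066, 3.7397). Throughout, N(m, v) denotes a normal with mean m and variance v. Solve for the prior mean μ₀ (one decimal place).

The posterior mean is a precision-weighted average: μ_n = (τ₀μ₀ + τ_data·x̄)/(τ₀+τ_data), with τ₀=1/σ₀² and τ_data=n/σ².
Here τ₀ = 1/96.2 = 0.010395 and τ_data = 11/42.8 = 0.257009, so τ_n = 0.267404.
Rearranging for μ₀: μ₀ = (μ_n·τ_n − τ_data·x̄)/τ₀ = (18.6066·0.267404 − 0.257009·19.8) / 0.010395 = -0.113299/0.010395 ≈ -10.9.

μ₀ = -10.9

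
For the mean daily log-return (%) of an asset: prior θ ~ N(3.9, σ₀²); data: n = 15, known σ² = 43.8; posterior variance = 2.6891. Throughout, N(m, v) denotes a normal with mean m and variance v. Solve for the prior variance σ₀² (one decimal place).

σ₀² = 34.0

For the Normal–Normal model with known σ², precisions add: τ_n = τ₀ + n/σ².
So 1/σ₀² = 1/2.6891 − 15/43.8 = 0.371872 − 0.342466 = 0.029406.
Hence σ₀² = 1/0.029406 ≈ 34.0.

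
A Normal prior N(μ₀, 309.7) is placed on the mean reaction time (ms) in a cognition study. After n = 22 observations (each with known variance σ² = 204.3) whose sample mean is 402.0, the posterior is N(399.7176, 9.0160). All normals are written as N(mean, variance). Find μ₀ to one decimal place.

The posterior mean is a precision-weighted average: μ_n = (τ₀μ₀ + τ_data·x̄)/(τ₀+τ_data), with τ₀=1/σ₀² and τ_data=n/σ².
Here τ₀ = 1/309.7 = 0.003229 and τ_data = 22/204.3 = 0.107685, so τ_n = 0.110914.
Rearranging for μ₀: μ₀ = (μ_n·τ_n − τ_data·x̄)/τ₀ = (399.7176·0.110914 − 0.107685·402.0) / 0.003229 = 1.044908/0.003229 ≈ 323.6.

μ₀ = 323.6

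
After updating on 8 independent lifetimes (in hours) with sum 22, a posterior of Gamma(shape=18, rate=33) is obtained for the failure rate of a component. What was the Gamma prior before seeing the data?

Gamma(shape=10, rate=11)

For an exponential likelihood with a Gamma(α, β) prior on the rate, n observations with total T give posterior Gamma(α+n, β+T).
So α = 18 − 8 = 10 and β = 33 − 22 = 11.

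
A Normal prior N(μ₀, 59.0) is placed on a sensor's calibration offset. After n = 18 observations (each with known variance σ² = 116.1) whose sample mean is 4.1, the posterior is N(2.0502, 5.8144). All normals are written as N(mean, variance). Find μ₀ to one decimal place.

μ₀ = -16.7

The posterior mean is a precision-weighted average: μ_n = (τ₀μ₀ + τ_data·x̄)/(τ₀+τ_data), with τ₀=1/σ₀² and τ_data=n/σ².
Here τ₀ = 1/59.0 = 0.016949 and τ_data = 18/116.1 = 0.155039, so τ_n = 0.171988.
Rearranging for μ₀: μ₀ = (μ_n·τ_n − τ_data·x̄)/τ₀ = (2.0502·0.171988 − 0.155039·4.1) / 0.016949 = -0.283050/0.016949 ≈ -16.7.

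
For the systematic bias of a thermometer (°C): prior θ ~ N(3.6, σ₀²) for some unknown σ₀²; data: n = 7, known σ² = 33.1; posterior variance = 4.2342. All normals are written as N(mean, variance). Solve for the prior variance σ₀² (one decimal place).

For the Normal–Normal model with known σ², precisions add: τ_n = τ₀ + n/σ².
So 1/σ₀² = 1/4.2342 − 7/33.1 = 0.236172 − 0.211480 = 0.024692.
Hence σ₀² = 1/0.024692 ≈ 40.5.

σ₀² = 40.5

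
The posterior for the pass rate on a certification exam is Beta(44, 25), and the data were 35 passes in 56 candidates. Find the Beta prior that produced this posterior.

Beta(9, 4)

Under Beta–binomial conjugacy the posterior parameters are (a+s, b+f).
Subtract the data counts: 44−35=9, 25−21=4.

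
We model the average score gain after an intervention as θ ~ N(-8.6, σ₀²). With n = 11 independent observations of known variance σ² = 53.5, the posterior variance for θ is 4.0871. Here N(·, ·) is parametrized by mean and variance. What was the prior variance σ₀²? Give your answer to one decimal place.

σ₀² = 25.6

For the Normal–Normal model with known σ², precisions add: τ_n = τ₀ + n/σ².
So 1/σ₀² = 1/4.0871 − 11/53.5 = 0.244672 − 0.205607 = 0.039065.
Hence σ₀² = 1/0.039065 ≈ 25.6.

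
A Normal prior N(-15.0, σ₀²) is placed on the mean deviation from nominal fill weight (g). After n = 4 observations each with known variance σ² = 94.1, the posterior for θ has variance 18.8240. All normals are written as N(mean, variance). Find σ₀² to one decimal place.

σ₀² = 94.2

For the Normal–Normal model with known σ², precisions add: τ_n = τ₀ + n/σ².
So 1/σ₀² = 1/18.8240 − 4/94.1 = 0.053124 − 0.042508 = 0.010616.
Hence σ₀² = 1/0.010616 ≈ 94.2.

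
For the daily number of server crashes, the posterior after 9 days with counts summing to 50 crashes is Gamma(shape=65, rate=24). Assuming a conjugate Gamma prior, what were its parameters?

Gamma–Poisson conjugacy: posterior shape = α + Σxᵢ, posterior rate = β + n.
So α = 65 − 50 = 15 and β = 24 − 9 = 15.

Gamma(shape=15, rate=15)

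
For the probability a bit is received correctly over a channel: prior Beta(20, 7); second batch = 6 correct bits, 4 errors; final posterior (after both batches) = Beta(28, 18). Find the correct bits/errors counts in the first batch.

Sequential conjugate updates are equivalent to a single update on the pooled data, so total successes = posterior α − prior α and total failures = posterior β − prior β.
Total across both batches: 28−20=8 correct bits, 18−7=11 errors.
Subtract the second batch: 8−6=2 correct bits and 11−4=7 errors.

2 correct bits and 7 errors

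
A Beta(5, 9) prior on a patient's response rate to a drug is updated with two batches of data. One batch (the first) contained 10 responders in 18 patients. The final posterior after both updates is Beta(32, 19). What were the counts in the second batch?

Sequential conjugate updates are equivalent to a single update on the pooled data, so total successes = posterior α − prior α and total failures = posterior β − prior β.
Total across both batches: 32−5=27 responders, 19−9=10 non-responders.
Subtract the first batch: 27−10=17 responders and 10−8=2 non-responders.

17 responders and 2 non-responders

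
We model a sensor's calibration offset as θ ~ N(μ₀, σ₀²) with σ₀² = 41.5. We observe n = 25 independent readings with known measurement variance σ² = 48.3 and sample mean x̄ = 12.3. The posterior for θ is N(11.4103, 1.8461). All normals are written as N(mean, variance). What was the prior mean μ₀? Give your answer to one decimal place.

μ₀ = -7.7

The posterior mean is a precision-weighted average: μ_n = (τ₀μ₀ + τ_data·x̄)/(τ₀+τ_data), with τ₀=1/σ₀² and τ_data=n/σ².
Here τ₀ = 1/41.5 = 0.024096 and τ_data = 25/48.3 = 0.517598, so τ_n = 0.541694.
Rearranging for μ₀: μ₀ = (μ_n·τ_n − τ_data·x̄)/τ₀ = (11.4103·0.541694 − 0.517598·12.3) / 0.024096 = -0.185564/0.024096 ≈ -7.7.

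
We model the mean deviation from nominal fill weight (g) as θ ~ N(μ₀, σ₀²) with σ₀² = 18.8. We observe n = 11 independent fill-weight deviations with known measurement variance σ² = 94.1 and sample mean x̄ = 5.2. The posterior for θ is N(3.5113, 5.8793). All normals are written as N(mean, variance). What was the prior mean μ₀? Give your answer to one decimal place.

With known observation variance, the Normal–Normal posterior has precision τ_n = τ₀ + n/σ² and mean μ_n = (τ₀μ₀ + (n/σ²)x̄)/τ_n.
Here τ₀ = 1/18.8 = 0.053191 and τ_data = 11/94.1 = 0.116897, so τ_n = 0.170088.
Rearranging for μ₀: μ₀ = (μ_n·τ_n − τ_data·x̄)/τ₀ = (3.5113·0.170088 − 0.116897·5.2) / 0.053191 = -0.010634/0.053191 ≈ -0.2.

μ₀ = -0.2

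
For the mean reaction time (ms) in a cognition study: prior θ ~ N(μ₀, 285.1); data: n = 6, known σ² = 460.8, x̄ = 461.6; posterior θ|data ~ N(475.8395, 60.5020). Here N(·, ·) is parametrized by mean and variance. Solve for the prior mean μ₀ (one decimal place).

μ₀ = 528.7

With known observation variance, the Normal–Normal posterior has precision τ_n = τ₀ + n/σ² and mean μ_n = (τ₀μ₀ + (n/σ²)x̄)/τ_n.
Here τ₀ = 1/285.1 = 0.003508 and τ_data = 6/460.8 = 0.013021, so τ_n = 0.016529.
Rearranging for μ₀: μ₀ = (μ_n·τ_n − τ_data·x̄)/τ₀ = (475.8395·0.016529 − 0.013021·461.6) / 0.003508 = 1.854657/0.003508 ≈ 528.7.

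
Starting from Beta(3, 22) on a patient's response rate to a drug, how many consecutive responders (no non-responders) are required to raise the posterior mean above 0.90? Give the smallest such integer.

After k responders and 0 non-responders the posterior is Beta(3+k, 22), with mean (3+k)/(3+22+k).
Set (3+k)/(25+k) > 0.90 and solve: k > (0.90·25 − 3)/(1 − 0.90) = 195.000.
The smallest integer exceeding 195.000 is 196, and checking k=196: (199)/(221) = 0.9005 > 0.90.

k = 196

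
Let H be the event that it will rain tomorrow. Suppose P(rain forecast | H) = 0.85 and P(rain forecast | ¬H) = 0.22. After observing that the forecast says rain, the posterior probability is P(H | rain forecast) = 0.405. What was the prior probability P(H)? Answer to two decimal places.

Bayes' rule in odds form gives O(H|E) = O(H)·[P(E|H)/P(E|¬H)], hence O(H) = O(H|E)/LR.
Posterior odds = 0.405/(1−0.405) = 0.6807. LR = 0.85/0.22 = 3.8636.
Prior odds = 0.6807/3.8636 = 0.1762, so P(H) = 0.1762/(1+0.1762) ≈ 0.15.

P(H) = 0.15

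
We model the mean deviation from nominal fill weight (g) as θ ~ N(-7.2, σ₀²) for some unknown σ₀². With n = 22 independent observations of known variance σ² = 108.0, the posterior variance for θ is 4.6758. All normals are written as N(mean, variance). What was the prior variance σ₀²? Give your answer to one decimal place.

Posterior precision equals prior precision plus data precision: 1/σ_n² = 1/σ₀² + n/σ².
So 1/σ₀² = 1/4.6758 − 22/108.0 = 0.213867 − 0.203704 = 0.010163.
Hence σ₀² = 1/0.010163 ≈ 98.4.

σ₀² = 98.4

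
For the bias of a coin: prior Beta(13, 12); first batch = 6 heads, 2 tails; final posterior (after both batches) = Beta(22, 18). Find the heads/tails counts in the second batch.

Sequential conjugate updates are equivalent to a single update on the pooled data, so total successes = posterior α − prior α and total failures = posterior β − prior β.
Total across both batches: 22−13=9 heads, 18−12=6 tails.
Subtract the first batch: 9−6=3 heads and 6−2=4 tails.

3 heads and 4 tails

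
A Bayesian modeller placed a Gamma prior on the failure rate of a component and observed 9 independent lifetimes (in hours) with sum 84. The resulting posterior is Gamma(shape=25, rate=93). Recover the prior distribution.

Gamma(shape=16, rate=9)

Gamma–exponential conjugacy: posterior shape = α + n, posterior rate = β + Σtᵢ.
So α = 25 − 9 = 16 and β = 93 − 84 = 9.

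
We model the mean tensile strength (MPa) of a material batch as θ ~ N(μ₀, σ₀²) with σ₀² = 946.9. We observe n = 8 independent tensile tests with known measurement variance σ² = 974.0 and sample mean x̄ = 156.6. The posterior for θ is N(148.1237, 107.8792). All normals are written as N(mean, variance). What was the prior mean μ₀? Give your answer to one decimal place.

With known observation variance, the Normal–Normal posterior has precision τ_n = τ₀ + n/σ² and mean μ_n = (τ₀μ₀ + (n/σ²)x̄)/τ_n.
Here τ₀ = 1/946.9 = 0.001056 and τ_data = 8/974.0 = 0.008214, so τ_n = 0.009270.
Rearranging for μ₀: μ₀ = (μ_n·τ_n − τ_data·x̄)/τ₀ = (148.1237·0.009270 − 0.008214·156.6) / 0.001056 = 0.086794/0.001056 ≈ 82.2.

μ₀ = 82.2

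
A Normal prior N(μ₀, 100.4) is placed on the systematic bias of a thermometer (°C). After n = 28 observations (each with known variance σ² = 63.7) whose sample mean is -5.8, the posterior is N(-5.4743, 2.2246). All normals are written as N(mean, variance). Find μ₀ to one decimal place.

μ₀ = 8.9

The posterior mean is a precision-weighted average: μ_n = (τ₀μ₀ + τ_data·x̄)/(τ₀+τ_data), with τ₀=1/σ₀² and τ_data=n/σ².
Here τ₀ = 1/100.4 = 0.009960 and τ_data = 28/63.7 = 0.439560, so τ_n = 0.449520.
Rearranging for μ₀: μ₀ = (μ_n·τ_n − τ_data·x̄)/τ₀ = (-5.4743·0.449520 − 0.439560·-5.8) / 0.009960 = 0.088641/0.009960 ≈ 8.9.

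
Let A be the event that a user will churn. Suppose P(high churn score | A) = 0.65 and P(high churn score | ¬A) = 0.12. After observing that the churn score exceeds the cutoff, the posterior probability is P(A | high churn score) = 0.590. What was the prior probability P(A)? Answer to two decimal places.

P(A) = 0.21

In odds form, posterior odds = prior odds × likelihood ratio, so prior odds = posterior odds ÷ LR.
Posterior odds = 0.590/(1−0.590) = 1.4390. LR = 0.65/0.12 = 5.4167.
Prior odds = 1.4390/5.4167 = 0.2657, so P(A) = 0.2657/(1+0.2657) ≈ 0.21.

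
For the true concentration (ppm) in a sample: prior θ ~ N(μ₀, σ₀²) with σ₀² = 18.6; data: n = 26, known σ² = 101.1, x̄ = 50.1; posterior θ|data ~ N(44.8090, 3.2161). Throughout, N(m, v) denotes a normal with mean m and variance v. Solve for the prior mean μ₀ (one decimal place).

With known observation variance, the Normal–Normal posterior has precision τ_n = τ₀ + n/σ² and mean μ_n = (τ₀μ₀ + (n/σ²)x̄)/τ_n.
Here τ₀ = 1/18.6 = 0.053763 and τ_data = 26/101.1 = 0.257171, so τ_n = 0.310934.
Rearranging for μ₀: μ₀ = (μ_n·τ_n − τ_data·x̄)/τ₀ = (44.8090·0.310934 − 0.257171·50.1) / 0.053763 = 1.048375/0.053763 ≈ 19.5.

μ₀ = 19.5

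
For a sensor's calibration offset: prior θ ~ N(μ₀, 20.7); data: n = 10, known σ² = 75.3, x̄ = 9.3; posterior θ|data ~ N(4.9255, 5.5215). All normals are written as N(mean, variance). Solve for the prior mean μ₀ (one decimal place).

μ₀ = -7.1

The posterior mean is a precision-weighted average: μ_n = (τ₀μ₀ + τ_data·x̄)/(τ₀+τ_data), with τ₀=1/σ₀² and τ_data=n/σ².
Here τ₀ = 1/20.7 = 0.048309 and τ_data = 10/75.3 = 0.132802, so τ_n = 0.181111.
Rearranging for μ₀: μ₀ = (μ_n·τ_n − τ_data·x̄)/τ₀ = (4.9255·0.181111 − 0.132802·9.3) / 0.048309 = -0.342996/0.048309 ≈ -7.1.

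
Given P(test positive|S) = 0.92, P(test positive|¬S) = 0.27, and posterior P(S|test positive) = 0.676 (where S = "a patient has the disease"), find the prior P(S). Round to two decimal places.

Bayes' rule in odds form gives O(S|E) = O(S)·[P(E|S)/P(E|¬S)], hence O(S) = O(S|E)/LR.
Posterior odds = 0.676/(1−0.676) = 2.0864. LR = 0.92/0.27 = 3.4074.
Prior odds = 2.0864/3.4074 = 0.6123, so P(S) = 0.6123/(1+0.6123) ≈ 0.38.

P(S) = 0.38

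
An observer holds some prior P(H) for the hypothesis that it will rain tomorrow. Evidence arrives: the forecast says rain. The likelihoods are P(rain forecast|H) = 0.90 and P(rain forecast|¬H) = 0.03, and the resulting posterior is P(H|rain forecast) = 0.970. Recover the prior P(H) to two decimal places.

Bayes' rule in odds form gives O(H|E) = O(H)·[P(E|H)/P(E|¬H)], hence O(H) = O(H|E)/LR.
Posterior odds = 0.970/(1−0.970) = 32.3333. LR = 0.90/0.03 = 30.0000.
Prior odds = 32.3333/30.0000 = 1.0778, so P(H) = 1.0778/(1+1.0778) ≈ 0.52.

P(H) = 0.52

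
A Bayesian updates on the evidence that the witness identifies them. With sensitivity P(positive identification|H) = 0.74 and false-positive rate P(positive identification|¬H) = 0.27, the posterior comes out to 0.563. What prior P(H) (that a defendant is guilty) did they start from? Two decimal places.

Bayes' rule in odds form gives O(H|E) = O(H)·[P(E|H)/P(E|¬H)], hence O(H) = O(H|E)/LR.
Posterior odds = 0.563/(1−0.563) = 1.2883. LR = 0.74/0.27 = 2.7407.
Prior odds = 1.2883/2.7407 = 0.4701, so P(H) = 0.4701/(1+0.4701) ≈ 0.32.

P(H) = 0.32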